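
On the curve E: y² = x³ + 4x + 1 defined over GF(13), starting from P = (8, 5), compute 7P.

Repeated addition: build up to 7P.
2P: tangent at (8, 5): λ = (3·8² + 4)/(2·5) ≡ 1/10. 10⁻¹ ≡ 4 (mod 13), so λ ≡ 1·4 ≡ 4.
  x = λ² - 8 - 8 = 16 - 16 ≡ 0; y = λ·(8 - 0) - 5 ≡ 1. → (0, 1)
3P: (0, 1) + (8, 5). λ = (5 - 1)/(8 - 0) ≡ 4/8 mod 13. 8⁻¹ ≡ 5 (mod 13) since 8·5 = 40 ≡ 1, so λ ≡ 7.
  x = λ² - 0 - 8 = 49 - 8 ≡ 2; y = λ·(0 - 2) - 1 ≡ 11. → (2, 11)
4P: (2, 11) + (8, 5). λ = (5 - 11)/(8 - 2) ≡ 7/6 mod 13. 6⁻¹ ≡ 11 (mod 13) since 6·11 = 66 ≡ 1, so λ ≡ 12.
  x = λ² - 2 - 8 = 144 - 10 ≡ 4; y = λ·(2 - 4) - 11 ≡ 4. → (4, 4)
5P: (4, 4) + (8, 5). λ = (5 - 4)/(8 - 4) ≡ 1/4 mod 13. 4⁻¹ ≡ 10 (mod 13) since 4·10 = 40 ≡ 1, so λ ≡ 10.
  x = λ² - 4 - 8 = 100 - 12 ≡ 10; y = λ·(4 - 10) - 4 ≡ 1. → (10, 1)
6P: (10, 1) + (8, 5). λ = (5 - 1)/(8 - 10) ≡ 4/11 mod 13. 11⁻¹ ≡ 6 (mod 13) since 11·6 = 66 ≡ 1, so λ ≡ 11.
  x = λ² - 10 - 8 = 121 - 18 ≡ 12; y = λ·(10 - 12) - 1 ≡ 3. → (12, 3)
7P: (12, 3) + (8, 5). λ = (5 - 3)/(8 - 12) ≡ 2/9 mod 13. 9⁻¹ ≡ 3 (mod 13), so λ ≡ 6.
  x = λ² - 12 - 8 = 36 - 20 ≡ 3; y = λ·(12 - 3) - 3 ≡ 12. → (3, 12)

(3, 12)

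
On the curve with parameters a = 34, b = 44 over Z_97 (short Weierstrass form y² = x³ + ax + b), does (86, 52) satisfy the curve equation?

y² = 52² ≡ 85; x³ + 34x + 44 = 639024 ≡ 85 (mod 97). 85 = 85.

yes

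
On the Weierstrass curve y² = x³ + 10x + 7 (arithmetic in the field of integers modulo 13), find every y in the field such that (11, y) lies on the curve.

none

x³ + 10x + 7 = 1448 ≡ 5 (mod 13).
5 is a non-residue mod 13; no y exists.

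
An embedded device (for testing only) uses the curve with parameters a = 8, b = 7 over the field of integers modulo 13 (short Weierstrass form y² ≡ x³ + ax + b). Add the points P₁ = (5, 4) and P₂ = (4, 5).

(5, 9)

(5, 4) + (4, 5). λ = (5 - 4)/(4 - 5) ≡ 1/12 mod 13. 12⁻¹ ≡ 12 (mod 13) since 12·12 = 144 ≡ 1, so λ ≡ 12.
  x = λ² - 5 - 4 = 144 - 9 ≡ 5; y = λ·(5 - 5) - 4 ≡ 9. → (5, 9)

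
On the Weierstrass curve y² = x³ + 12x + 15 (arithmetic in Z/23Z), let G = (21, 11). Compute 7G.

Repeated addition: build up to 7G.
2G: tangent at (21, 11): λ = (3·21² + 12)/(2·11) ≡ 1/22. 22⁻¹ ≡ 22 (mod 23), so λ ≡ 1·22 ≡ 22.
  x = λ² - 21 - 21 = 484 - 42 ≡ 5; y = λ·(21 - 5) - 11 ≡ 19. → (5, 19)
3G: (5, 19) + (21, 11). λ = (11 - 19)/(21 - 5) ≡ 15/16 mod 23. 16⁻¹ ≡ 13 (mod 23) since 16·13 = 208 ≡ 1, so λ ≡ 11.
  x = λ² - 5 - 21 = 121 - 26 ≡ 3; y = λ·(5 - 3) - 19 ≡ 3. → (3, 3)
4G: (3, 3) + (21, 11). λ = (11 - 3)/(21 - 3) ≡ 8/18 mod 23. 18⁻¹ ≡ 9 (mod 23), so λ ≡ 3.
  x = λ² - 3 - 21 = 9 - 24 ≡ 8; y = λ·(3 - 8) - 3 ≡ 5. → (8, 5)
5G: (8, 5) + (21, 11). λ = (11 - 5)/(21 - 8) ≡ 6/13 mod 23. 13⁻¹ ≡ 16 (mod 23), so λ ≡ 4.
  x = λ² - 8 - 21 = 16 - 29 ≡ 10; y = λ·(8 - 10) - 5 ≡ 10. → (10, 10)
6G: (10, 10) + (21, 11). λ = (11 - 10)/(21 - 10) ≡ 1/11 mod 23. 11⁻¹ ≡ 21 (mod 23), so λ ≡ 21.
  x = λ² - 10 - 21 = 441 - 31 ≡ 19; y = λ·(10 - 19) - 10 ≡ 8. → (19, 8)
7G: (19, 8) + (21, 11). λ = (11 - 8)/(21 - 19) ≡ 3/2 mod 23. 2⁻¹ ≡ 12 (mod 23), so λ ≡ 13.
  x = λ² - 19 - 21 = 169 - 40 ≡ 14; y = λ·(19 - 14) - 8 ≡ 11. → (14, 11)

(14, 11)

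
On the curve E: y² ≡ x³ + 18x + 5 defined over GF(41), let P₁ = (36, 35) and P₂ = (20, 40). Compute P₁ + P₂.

(36, 35) + (20, 40). λ = (40 - 35)/(20 - 36) ≡ 5/25 mod 41. 25⁻¹ ≡ 23 (mod 41) since 25·23 = 575 ≡ 1, so λ ≡ 33.
  x = λ² - 36 - 20 = 1089 - 56 ≡ 8; y = λ·(36 - 8) - 35 ≡ 28. → (8, 28)

(8, 28)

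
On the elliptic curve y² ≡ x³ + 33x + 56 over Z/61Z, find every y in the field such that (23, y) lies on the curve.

none

x³ + 33x + 56 = 12982 ≡ 50 (mod 61).
50 is a non-residue mod 61; no y exists.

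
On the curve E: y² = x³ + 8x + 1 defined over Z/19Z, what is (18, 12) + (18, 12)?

tangent at (18, 12): λ = (3·18² + 8)/(2·12) ≡ 11/5. 5⁻¹ ≡ 4 (mod 19) since 5·4 = 20 ≡ 1, so λ ≡ 11·4 ≡ 6.
  x = λ² - 18 - 18 = 36 - 36 ≡ 0; y = λ·(18 - 0) - 12 ≡ 1. → (0, 1)

(0, 1)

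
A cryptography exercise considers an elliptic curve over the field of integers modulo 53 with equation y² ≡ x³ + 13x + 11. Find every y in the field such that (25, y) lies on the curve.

none

x³ + 13x + 11 = 15961 ≡ 8 (mod 53).
8 is a non-residue mod 53; no y exists.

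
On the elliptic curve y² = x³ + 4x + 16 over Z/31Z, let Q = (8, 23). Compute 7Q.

(8, 23)

Repeated addition: build up to 7Q.
2Q: tangent at (8, 23): λ = (3·8² + 4)/(2·23) ≡ 10/15. 15⁻¹ ≡ 29 (mod 31), so λ ≡ 10·29 ≡ 11.
  x = λ² - 8 - 8 = 121 - 16 ≡ 12; y = λ·(8 - 12) - 23 ≡ 26. → (12, 26)
3Q: (12, 26) + (8, 23). λ = (23 - 26)/(8 - 12) ≡ 28/27 mod 31. 27⁻¹ ≡ 23 (mod 31) since 27·23 = 621 ≡ 1, so λ ≡ 24.
  x = λ² - 12 - 8 = 576 - 20 ≡ 29; y = λ·(12 - 29) - 26 ≡ 0. → (29, 0)
4Q: (29, 0) + (8, 23). λ = (23 - 0)/(8 - 29) ≡ 23/10 mod 31. 10⁻¹ ≡ 28 (mod 31) since 10·28 = 280 ≡ 1, so λ ≡ 24.
  x = λ² - 29 - 8 = 576 - 37 ≡ 12; y = λ·(29 - 12) - 0 ≡ 5. → (12, 5)
5Q: (12, 5) + (8, 23). λ = (23 - 5)/(8 - 12) ≡ 18/27 mod 31. 27⁻¹ ≡ 23 (mod 31), so λ ≡ 11.
  x = λ² - 12 - 8 = 121 - 20 ≡ 8; y = λ·(12 - 8) - 5 ≡ 8. → (8, 8)
6Q: (8, 8) + (8, 23): same x and y₁ ≡ -y₂, so the sum is the point at infinity.
7Q: the point at infinity + (8, 23) = (8, 23) (identity).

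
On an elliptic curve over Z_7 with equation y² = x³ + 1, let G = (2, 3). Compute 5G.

Double-and-add on 5 = (101)₂. Start with G = (2, 3) for the leading 1-bit.
double: tangent at (2, 3): λ = (3·2² + 0)/(2·3) ≡ 5/6. 6⁻¹ ≡ 6 (mod 7), so λ ≡ 5·6 ≡ 2.
  x = λ² - 2 - 2 = 4 - 4 ≡ 0; y = λ·(2 - 0) - 3 ≡ 1. → (0, 1)
double: tangent at (0, 1): λ = (3·0² + 0)/(2·1) ≡ 0/2. 2⁻¹ ≡ 4 (mod 7), so λ ≡ 0·4 ≡ 0.
  x = λ² - 0 - 0 = 0 - 0 ≡ 0; y = λ·(0 - 0) - 1 ≡ 6. → (0, 6)
add G: (0, 6) + (2, 3). λ = (3 - 6)/(2 - 0) ≡ 4/2 mod 7. 2⁻¹ ≡ 4 (mod 7) since 2·4 = 8 ≡ 1, so λ ≡ 2.
  x = λ² - 0 - 2 = 4 - 2 ≡ 2; y = λ·(0 - 2) - 6 ≡ 4. → (2, 4)

(2, 4)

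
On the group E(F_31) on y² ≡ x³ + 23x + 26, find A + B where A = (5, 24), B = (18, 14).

(5, 24) + (18, 14). λ = (14 - 24)/(18 - 5) ≡ 21/13 mod 31. 13⁻¹ ≡ 12 (mod 31) since 13·12 = 156 ≡ 1, so λ ≡ 4.
  x = λ² - 5 - 18 = 16 - 23 ≡ 24; y = λ·(5 - 24) - 24 ≡ 24. → (24, 24)

(24, 24)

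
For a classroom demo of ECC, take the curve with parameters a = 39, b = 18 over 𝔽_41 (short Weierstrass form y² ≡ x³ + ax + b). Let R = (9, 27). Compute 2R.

(28, 15)

tangent at (9, 27): λ = (3·9² + 39)/(2·27) ≡ 36/13. 13⁻¹ ≡ 19 (mod 41) since 13·19 = 247 ≡ 1, so λ ≡ 36·19 ≡ 28.
  x = λ² - 9 - 9 = 784 - 18 ≡ 28; y = λ·(9 - 28) - 27 ≡ 15. → (28, 15)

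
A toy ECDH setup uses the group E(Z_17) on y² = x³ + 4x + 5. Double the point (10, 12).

(12, 8)

tangent at (10, 12): λ = (3·10² + 4)/(2·12) ≡ 15/7. 7⁻¹ ≡ 5 (mod 17), so λ ≡ 15·5 ≡ 7.
  x = λ² - 10 - 10 = 49 - 20 ≡ 12; y = λ·(10 - 12) - 12 ≡ 8. → (12, 8)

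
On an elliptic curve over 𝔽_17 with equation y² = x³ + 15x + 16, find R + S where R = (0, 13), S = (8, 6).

(0, 13) + (8, 6). λ = (6 - 13)/(8 - 0) ≡ 10/8 mod 17. 8⁻¹ ≡ 15 (mod 17), so λ ≡ 14.
  x = λ² - 0 - 8 = 196 - 8 ≡ 1; y = λ·(0 - 1) - 13 ≡ 7. → (1, 7)

(1, 7)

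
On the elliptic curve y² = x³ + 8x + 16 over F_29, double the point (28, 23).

(26, 9)

tangent at (28, 23): λ = (3·28² + 8)/(2·23) ≡ 11/17. 17⁻¹ ≡ 12 (mod 29) since 17·12 = 204 ≡ 1, so λ ≡ 11·12 ≡ 16.
  x = λ² - 28 - 28 = 256 - 56 ≡ 26; y = λ·(28 - 26) - 23 ≡ 9. → (26, 9)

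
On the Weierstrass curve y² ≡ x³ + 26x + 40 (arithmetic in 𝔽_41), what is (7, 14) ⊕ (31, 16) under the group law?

(5, 34)

(7, 14) + (31, 16). λ = (16 - 14)/(31 - 7) ≡ 2/24 mod 41. 24⁻¹ ≡ 12 (mod 41) since 24·12 = 288 ≡ 1, so λ ≡ 24.
  x = λ² - 7 - 31 = 576 - 38 ≡ 5; y = λ·(7 - 5) - 14 ≡ 34. → (5, 34)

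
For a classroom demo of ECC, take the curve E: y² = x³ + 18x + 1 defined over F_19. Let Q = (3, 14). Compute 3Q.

(1, 1)

Repeated addition: build up to 3Q.
2Q: tangent at (3, 14): λ = (3·3² + 18)/(2·14) ≡ 7/9. 9⁻¹ ≡ 17 (mod 19), so λ ≡ 7·17 ≡ 5.
  x = λ² - 3 - 3 = 25 - 6 ≡ 0; y = λ·(3 - 0) - 14 ≡ 1. → (0, 1)
3Q: (0, 1) + (3, 14). λ = (14 - 1)/(3 - 0) ≡ 13/3 mod 19. 3⁻¹ ≡ 13 (mod 19), so λ ≡ 17.
  x = λ² - 0 - 3 = 289 - 3 ≡ 1; y = λ·(0 - 1) - 1 ≡ 1. → (1, 1)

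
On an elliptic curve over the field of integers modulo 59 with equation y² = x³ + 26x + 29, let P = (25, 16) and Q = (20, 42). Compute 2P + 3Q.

First 2P:
Repeated addition: build up to 2P.
2P: tangent at (25, 16): λ = (3·25² + 26)/(2·16) ≡ 13/32. 32⁻¹ ≡ 24 (mod 59) since 32·24 = 768 ≡ 1, so λ ≡ 13·24 ≡ 17.
  x = λ² - 25 - 25 = 289 - 50 ≡ 3; y = λ·(25 - 3) - 16 ≡ 4. → (3, 4)
2P = (3, 4).
Next 3Q:
Repeated addition: build up to 3Q.
2Q: tangent at (20, 42): λ = (3·20² + 26)/(2·42) ≡ 46/25. 25⁻¹ ≡ 26 (mod 59), so λ ≡ 46·26 ≡ 16.
  x = λ² - 20 - 20 = 256 - 40 ≡ 39; y = λ·(20 - 39) - 42 ≡ 8. → (39, 8)
3Q: (39, 8) + (20, 42). λ = (42 - 8)/(20 - 39) ≡ 34/40 mod 59. 40⁻¹ ≡ 31 (mod 59) since 40·31 = 1240 ≡ 1, so λ ≡ 51.
  x = λ² - 39 - 20 = 2601 - 59 ≡ 5; y = λ·(39 - 5) - 8 ≡ 15. → (5, 15)
3Q = (5, 15).
Finally 2P + 3Q:
(3, 4) + (5, 15). λ = (15 - 4)/(5 - 3) ≡ 11/2 mod 59. 2⁻¹ ≡ 30 (mod 59), so λ ≡ 35.
  x = λ² - 3 - 5 = 1225 - 8 ≡ 37; y = λ·(3 - 37) - 4 ≡ 45. → (37, 45)

(37, 45)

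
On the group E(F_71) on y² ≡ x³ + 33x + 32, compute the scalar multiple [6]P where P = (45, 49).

(3, 4)

Repeated addition: build up to 6P.
2P: tangent at (45, 49): λ = (3·45² + 33)/(2·49) ≡ 2/27. 27⁻¹ ≡ 50 (mod 71) since 27·50 = 1350 ≡ 1, so λ ≡ 2·50 ≡ 29.
  x = λ² - 45 - 45 = 841 - 90 ≡ 41; y = λ·(45 - 41) - 49 ≡ 67. → (41, 67)
3P: (41, 67) + (45, 49). λ = (49 - 67)/(45 - 41) ≡ 53/4 mod 71. 4⁻¹ ≡ 18 (mod 71) since 4·18 = 72 ≡ 1, so λ ≡ 31.
  x = λ² - 41 - 45 = 961 - 86 ≡ 23; y = λ·(41 - 23) - 67 ≡ 65. → (23, 65)
4P: (23, 65) + (45, 49). λ = (49 - 65)/(45 - 23) ≡ 55/22 mod 71. 22⁻¹ ≡ 42 (mod 71), so λ ≡ 38.
  x = λ² - 23 - 45 = 1444 - 68 ≡ 27; y = λ·(23 - 27) - 65 ≡ 67. → (27, 67)
5P: (27, 67) + (45, 49). λ = (49 - 67)/(45 - 27) ≡ 53/18 mod 71. 18⁻¹ ≡ 4 (mod 71), so λ ≡ 70.
  x = λ² - 27 - 45 = 4900 - 72 ≡ 0; y = λ·(27 - 0) - 67 ≡ 48. → (0, 48)
6P: (0, 48) + (45, 49). λ = (49 - 48)/(45 - 0) ≡ 1/45 mod 71. 45⁻¹ ≡ 30 (mod 71) since 45·30 = 1350 ≡ 1, so λ ≡ 30.
  x = λ² - 0 - 45 = 900 - 45 ≡ 3; y = λ·(0 - 3) - 48 ≡ 4. → (3, 4)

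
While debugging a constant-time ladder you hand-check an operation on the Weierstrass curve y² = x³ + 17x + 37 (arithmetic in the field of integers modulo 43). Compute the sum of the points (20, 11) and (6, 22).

(31, 13)

(20, 11) + (6, 22). λ = (22 - 11)/(6 - 20) ≡ 11/29 mod 43. 29⁻¹ ≡ 3 (mod 43) since 29·3 = 87 ≡ 1, so λ ≡ 33.
  x = λ² - 20 - 6 = 1089 - 26 ≡ 31; y = λ·(20 - 31) - 11 ≡ 13. → (31, 13)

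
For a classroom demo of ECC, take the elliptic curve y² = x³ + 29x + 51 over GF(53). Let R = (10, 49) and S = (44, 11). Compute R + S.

(10, 49) + (44, 11). λ = (11 - 49)/(44 - 10) ≡ 15/34 mod 53. 34⁻¹ ≡ 39 (mod 53) since 34·39 = 1326 ≡ 1, so λ ≡ 2.
  x = λ² - 10 - 44 = 4 - 54 ≡ 3; y = λ·(10 - 3) - 49 ≡ 18. → (3, 18)

(3, 18)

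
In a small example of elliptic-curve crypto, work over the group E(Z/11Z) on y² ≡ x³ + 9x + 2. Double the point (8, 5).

tangent at (8, 5): λ = (3·8² + 9)/(2·5) ≡ 3/10. 10⁻¹ ≡ 10 (mod 11) since 10·10 = 100 ≡ 1, so λ ≡ 3·10 ≡ 8.
  x = λ² - 8 - 8 = 64 - 16 ≡ 4; y = λ·(8 - 4) - 5 ≡ 5. → (4, 5)

(4, 5)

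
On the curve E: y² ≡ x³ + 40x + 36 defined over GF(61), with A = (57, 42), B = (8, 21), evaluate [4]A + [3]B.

First 4A:
Repeated addition: build up to 4A.
2A: tangent at (57, 42): λ = (3·57² + 40)/(2·42) ≡ 27/23. 23⁻¹ ≡ 8 (mod 61), so λ ≡ 27·8 ≡ 33.
  x = λ² - 57 - 57 = 1089 - 114 ≡ 60; y = λ·(57 - 60) - 42 ≡ 42. → (60, 42)
3A: (60, 42) + (57, 42). λ = (42 - 42)/(57 - 60) ≡ 0/58 mod 61. 58⁻¹ ≡ 20 (mod 61), so λ ≡ 0.
  x = λ² - 60 - 57 = 0 - 117 ≡ 5; y = λ·(60 - 5) - 42 ≡ 19. → (5, 19)
4A: (5, 19) + (57, 42). λ = (42 - 19)/(57 - 5) ≡ 23/52 mod 61. 52⁻¹ ≡ 27 (mod 61), so λ ≡ 11.
  x = λ² - 5 - 57 = 121 - 62 ≡ 59; y = λ·(5 - 59) - 19 ≡ 58. → (59, 58)
4A = (59, 58).
Next 3B:
Repeated addition: build up to 3B.
2B: tangent at (8, 21): λ = (3·8² + 40)/(2·21) ≡ 49/42. 42⁻¹ ≡ 16 (mod 61) since 42·16 = 672 ≡ 1, so λ ≡ 49·16 ≡ 52.
  x = λ² - 8 - 8 = 2704 - 16 ≡ 4; y = λ·(8 - 4) - 21 ≡ 4. → (4, 4)
3B: (4, 4) + (8, 21). λ = (21 - 4)/(8 - 4) ≡ 17/4 mod 61. 4⁻¹ ≡ 46 (mod 61), so λ ≡ 50.
  x = λ² - 4 - 8 = 2500 - 12 ≡ 48; y = λ·(4 - 48) - 4 ≡ 53. → (48, 53)
3B = (48, 53).
Finally 4A + 3B:
(59, 58) + (48, 53). λ = (53 - 58)/(48 - 59) ≡ 56/50 mod 61. 50⁻¹ ≡ 11 (mod 61), so λ ≡ 6.
  x = λ² - 59 - 48 = 36 - 107 ≡ 51; y = λ·(59 - 51) - 58 ≡ 51. → (51, 51)

(51, 51)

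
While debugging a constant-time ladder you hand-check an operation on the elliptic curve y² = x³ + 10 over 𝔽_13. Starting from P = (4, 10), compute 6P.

O

Double-and-add on 6 = (110)₂. Start with P = (4, 10) for the leading 1-bit.
double: tangent at (4, 10): λ = (3·4² + 0)/(2·10) ≡ 9/7. 7⁻¹ ≡ 2 (mod 13), so λ ≡ 9·2 ≡ 5.
  x = λ² - 4 - 4 = 25 - 8 ≡ 4; y = λ·(4 - 4) - 10 ≡ 3. → (4, 3)
add P: (4, 3) + (4, 10): same x and y₁ ≡ -y₂, so the sum is 𝒪.
double: 𝒪 + 𝒪 = 𝒪 (identity).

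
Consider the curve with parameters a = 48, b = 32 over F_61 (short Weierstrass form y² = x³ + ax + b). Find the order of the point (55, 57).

2P: tangent at (55, 57): λ = (3·55² + 48)/(2·57) ≡ 34/53. 53⁻¹ ≡ 38 (mod 61), so λ ≡ 34·38 ≡ 11.
  x = λ² - 55 - 55 = 121 - 110 ≡ 11; y = λ·(55 - 11) - 57 ≡ 0. → (11, 0)
3P: (11, 0) + (55, 57). λ = (57 - 0)/(55 - 11) ≡ 57/44 mod 61. 44⁻¹ ≡ 43 (mod 61), so λ ≡ 11.
  x = λ² - 11 - 55 = 121 - 66 ≡ 55; y = λ·(11 - 55) - 0 ≡ 4. → (55, 4)
4P: (55, 4) + (55, 57): same x and y₁ ≡ -y₂, so the sum is the point at infinity.
4P = the point at infinity, so the order is 4.

4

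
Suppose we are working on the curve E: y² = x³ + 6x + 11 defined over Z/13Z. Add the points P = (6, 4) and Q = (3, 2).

(6, 4) + (3, 2). λ = (2 - 4)/(3 - 6) ≡ 11/10 mod 13. 10⁻¹ ≡ 4 (mod 13), so λ ≡ 5.
  x = λ² - 6 - 3 = 25 - 9 ≡ 3; y = λ·(6 - 3) - 4 ≡ 11. → (3, 11)

(3, 11)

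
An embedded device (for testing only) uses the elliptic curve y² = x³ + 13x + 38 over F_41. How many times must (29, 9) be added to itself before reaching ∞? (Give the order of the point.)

2P: tangent at (29, 9): λ = (3·29² + 13)/(2·9) ≡ 35/18. 18⁻¹ ≡ 16 (mod 41), so λ ≡ 35·16 ≡ 27.
  x = λ² - 29 - 29 = 729 - 58 ≡ 15; y = λ·(29 - 15) - 9 ≡ 0. → (15, 0)
3P: (15, 0) + (29, 9). λ = (9 - 0)/(29 - 15) ≡ 9/14 mod 41. 14⁻¹ ≡ 3 (mod 41), so λ ≡ 27.
  x = λ² - 15 - 29 = 729 - 44 ≡ 29; y = λ·(15 - 29) - 0 ≡ 32. → (29, 32)
4P: (29, 32) + (29, 9): same x and y₁ ≡ -y₂, so the sum is ∞.
4P = ∞, so the order is 4.

4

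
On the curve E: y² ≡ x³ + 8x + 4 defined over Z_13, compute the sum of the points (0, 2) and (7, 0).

(0, 2) + (7, 0). λ = (0 - 2)/(7 - 0) ≡ 11/7 mod 13. 7⁻¹ ≡ 2 (mod 13) since 7·2 = 14 ≡ 1, so λ ≡ 9.
  x = λ² - 0 - 7 = 81 - 7 ≡ 9; y = λ·(0 - 9) - 2 ≡ 8. → (9, 8)

(9, 8)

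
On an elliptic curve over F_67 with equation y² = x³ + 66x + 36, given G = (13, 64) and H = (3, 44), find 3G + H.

First 3G:
Repeated addition: build up to 3G.
2G: tangent at (13, 64): λ = (3·13² + 66)/(2·64) ≡ 37/61. 61⁻¹ ≡ 11 (mod 67), so λ ≡ 37·11 ≡ 5.
  x = λ² - 13 - 13 = 25 - 26 ≡ 66; y = λ·(13 - 66) - 64 ≡ 6. → (66, 6)
3G: (66, 6) + (13, 64). λ = (64 - 6)/(13 - 66) ≡ 58/14 mod 67. 14⁻¹ ≡ 24 (mod 67) since 14·24 = 336 ≡ 1, so λ ≡ 52.
  x = λ² - 66 - 13 = 2704 - 79 ≡ 12; y = λ·(66 - 12) - 6 ≡ 55. → (12, 55)
3G = (12, 55).
Finally 3G + H:
(12, 55) + (3, 44). λ = (44 - 55)/(3 - 12) ≡ 56/58 mod 67. 58⁻¹ ≡ 52 (mod 67) since 58·52 = 3016 ≡ 1, so λ ≡ 31.
  x = λ² - 12 - 3 = 961 - 15 ≡ 8; y = λ·(12 - 8) - 55 ≡ 2. → (8, 2)

(8, 2)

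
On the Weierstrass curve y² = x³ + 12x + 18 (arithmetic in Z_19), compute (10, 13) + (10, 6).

The two points share x = 10 and their y-coordinates satisfy 13 + 6 ≡ 0 (mod 19), so they are inverses. Their sum is ∞.

O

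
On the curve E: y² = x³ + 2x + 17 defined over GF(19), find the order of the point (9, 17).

8

2P: tangent at (9, 17): λ = (3·9² + 2)/(2·17) ≡ 17/15. 15⁻¹ ≡ 14 (mod 19), so λ ≡ 17·14 ≡ 10.
  x = λ² - 9 - 9 = 100 - 18 ≡ 6; y = λ·(9 - 6) - 17 ≡ 13. → (6, 13)
3P: (6, 13) + (9, 17). λ = (17 - 13)/(9 - 6) ≡ 4/3 mod 19. 3⁻¹ ≡ 13 (mod 19) since 3·13 = 39 ≡ 1, so λ ≡ 14.
  x = λ² - 6 - 9 = 196 - 15 ≡ 10; y = λ·(6 - 10) - 13 ≡ 7. → (10, 7)
4P: (10, 7) + (9, 17). λ = (17 - 7)/(9 - 10) ≡ 10/18 mod 19. 18⁻¹ ≡ 18 (mod 19) since 18·18 = 324 ≡ 1, so λ ≡ 9.
  x = λ² - 10 - 9 = 81 - 19 ≡ 5; y = λ·(10 - 5) - 7 ≡ 0. → (5, 0)
5P: (5, 0) + (9, 17). λ = (17 - 0)/(9 - 5) ≡ 17/4 mod 19. 4⁻¹ ≡ 5 (mod 19), so λ ≡ 9.
  x = λ² - 5 - 9 = 81 - 14 ≡ 10; y = λ·(5 - 10) - 0 ≡ 12. → (10, 12)
6P: (10, 12) + (9, 17). λ = (17 - 12)/(9 - 10) ≡ 5/18 mod 19. 18⁻¹ ≡ 18 (mod 19), so λ ≡ 14.
  x = λ² - 10 - 9 = 196 - 19 ≡ 6; y = λ·(10 - 6) - 12 ≡ 6. → (6, 6)
7P: (6, 6) + (9, 17). λ = (17 - 6)/(9 - 6) ≡ 11/3 mod 19. 3⁻¹ ≡ 13 (mod 19) since 3·13 = 39 ≡ 1, so λ ≡ 10.
  x = λ² - 6 - 9 = 100 - 15 ≡ 9; y = λ·(6 - 9) - 6 ≡ 2. → (9, 2)
8P: (9, 2) + (9, 17): same x and y₁ ≡ -y₂, so the sum is O.
8P = O, so the order is 8.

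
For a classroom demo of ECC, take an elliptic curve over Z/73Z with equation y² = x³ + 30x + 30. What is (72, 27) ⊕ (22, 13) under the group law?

(72, 27) + (22, 13). λ = (13 - 27)/(22 - 72) ≡ 59/23 mod 73. 23⁻¹ ≡ 54 (mod 73) since 23·54 = 1242 ≡ 1, so λ ≡ 47.
  x = λ² - 72 - 22 = 2209 - 94 ≡ 71; y = λ·(72 - 71) - 27 ≡ 20. → (71, 20)

(71, 20)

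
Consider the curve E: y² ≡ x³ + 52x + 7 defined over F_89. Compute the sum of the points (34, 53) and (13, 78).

(34, 53) + (13, 78). λ = (78 - 53)/(13 - 34) ≡ 25/68 mod 89. 68⁻¹ ≡ 72 (mod 89), so λ ≡ 20.
  x = λ² - 34 - 13 = 400 - 47 ≡ 86; y = λ·(34 - 86) - 53 ≡ 64. → (86, 64)

(86, 64)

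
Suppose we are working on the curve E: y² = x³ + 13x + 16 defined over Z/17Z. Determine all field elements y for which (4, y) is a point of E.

x³ + 13x + 16 = 132 ≡ 13 (mod 17).
Square roots of 13 mod 17: 8 and 9 (since 8² = 64 ≡ 13).

8, 9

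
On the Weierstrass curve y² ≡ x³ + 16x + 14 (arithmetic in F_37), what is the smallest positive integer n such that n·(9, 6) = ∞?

10

2P: tangent at (9, 6): λ = (3·9² + 16)/(2·6) ≡ 0/12. 12⁻¹ ≡ 34 (mod 37) since 12·34 = 408 ≡ 1, so λ ≡ 0·34 ≡ 0.
  x = λ² - 9 - 9 = 0 - 18 ≡ 19; y = λ·(9 - 19) - 6 ≡ 31. → (19, 31)
3P: (19, 31) + (9, 6). λ = (6 - 31)/(9 - 19) ≡ 12/27 mod 37. 27⁻¹ ≡ 11 (mod 37), so λ ≡ 21.
  x = λ² - 19 - 9 = 441 - 28 ≡ 6; y = λ·(19 - 6) - 31 ≡ 20. → (6, 20)
4P: (6, 20) + (9, 6). λ = (6 - 20)/(9 - 6) ≡ 23/3 mod 37. 3⁻¹ ≡ 25 (mod 37) since 3·25 = 75 ≡ 1, so λ ≡ 20.
  x = λ² - 6 - 9 = 400 - 15 ≡ 15; y = λ·(6 - 15) - 20 ≡ 22. → (15, 22)
5P: (15, 22) + (9, 6). λ = (6 - 22)/(9 - 15) ≡ 21/31 mod 37. 31⁻¹ ≡ 6 (mod 37) since 31·6 = 186 ≡ 1, so λ ≡ 15.
  x = λ² - 15 - 9 = 225 - 24 ≡ 16; y = λ·(15 - 16) - 22 ≡ 0. → (16, 0)
6P: (16, 0) + (9, 6). λ = (6 - 0)/(9 - 16) ≡ 6/30 mod 37. 30⁻¹ ≡ 21 (mod 37) since 30·21 = 630 ≡ 1, so λ ≡ 15.
  x = λ² - 16 - 9 = 225 - 25 ≡ 15; y = λ·(16 - 15) - 0 ≡ 15. → (15, 15)
7P: (15, 15) + (9, 6). λ = (6 - 15)/(9 - 15) ≡ 28/31 mod 37. 31⁻¹ ≡ 6 (mod 37) since 31·6 = 186 ≡ 1, so λ ≡ 20.
  x = λ² - 15 - 9 = 400 - 24 ≡ 6; y = λ·(15 - 6) - 15 ≡ 17. → (6, 17)
8P: (6, 17) + (9, 6). λ = (6 - 17)/(9 - 6) ≡ 26/3 mod 37. 3⁻¹ ≡ 25 (mod 37) since 3·25 = 75 ≡ 1, so λ ≡ 21.
  x = λ² - 6 - 9 = 441 - 15 ≡ 19; y = λ·(6 - 19) - 17 ≡ 6. → (19, 6)
9P: (19, 6) + (9, 6). λ = (6 - 6)/(9 - 19) ≡ 0/27 mod 37. 27⁻¹ ≡ 11 (mod 37) since 27·11 = 297 ≡ 1, so λ ≡ 0.
  x = λ² - 19 - 9 = 0 - 28 ≡ 9; y = λ·(19 - 9) - 6 ≡ 31. → (9, 31)
10P: (9, 31) + (9, 6): same x and y₁ ≡ -y₂, so the sum is ∞.
10P = ∞, so the order is 10.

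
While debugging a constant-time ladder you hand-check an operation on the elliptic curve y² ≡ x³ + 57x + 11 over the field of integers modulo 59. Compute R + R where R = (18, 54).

tangent at (18, 54): λ = (3·18² + 57)/(2·54) ≡ 26/49. 49⁻¹ ≡ 53 (mod 59) since 49·53 = 2597 ≡ 1, so λ ≡ 26·53 ≡ 21.
  x = λ² - 18 - 18 = 441 - 36 ≡ 51; y = λ·(18 - 51) - 54 ≡ 20. → (51, 20)

(51, 20)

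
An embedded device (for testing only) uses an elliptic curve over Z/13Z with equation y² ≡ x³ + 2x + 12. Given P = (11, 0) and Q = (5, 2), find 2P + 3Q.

First 2P:
Repeated addition: build up to 2P.
2P: (11, 0) + (11, 0): same x and y₁ ≡ -y₂, so the sum is O.
2P = O.
Next 3Q:
Repeated addition: build up to 3Q.
2Q: tangent at (5, 2): λ = (3·5² + 2)/(2·2) ≡ 12/4. 4⁻¹ ≡ 10 (mod 13) since 4·10 = 40 ≡ 1, so λ ≡ 12·10 ≡ 3.
  x = λ² - 5 - 5 = 9 - 10 ≡ 12; y = λ·(5 - 12) - 2 ≡ 3. → (12, 3)
3Q: (12, 3) + (5, 2). λ = (2 - 3)/(5 - 12) ≡ 12/6 mod 13. 6⁻¹ ≡ 11 (mod 13), so λ ≡ 2.
  x = λ² - 12 - 5 = 4 - 17 ≡ 0; y = λ·(12 - 0) - 3 ≡ 8. → (0, 8)
3Q = (0, 8).
Finally 2P + 3Q:
O + (0, 8) = (0, 8) (identity).

(0, 8)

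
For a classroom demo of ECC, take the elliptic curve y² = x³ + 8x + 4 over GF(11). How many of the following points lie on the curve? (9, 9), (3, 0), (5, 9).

2

(9, 9): 9² ≡ 4, rhs ≡ 2 → off.
(3, 0): 0² ≡ 0, rhs ≡ 0 → on.
(5, 9): 9² ≡ 4, rhs ≡ 4 → on.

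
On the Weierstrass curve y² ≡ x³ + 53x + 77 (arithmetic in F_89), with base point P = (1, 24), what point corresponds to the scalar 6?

Double-and-add on 6 = (110)₂. Start with P = (1, 24) for the leading 1-bit.
double: tangent at (1, 24): λ = (3·1² + 53)/(2·24) ≡ 56/48. 48⁻¹ ≡ 13 (mod 89) since 48·13 = 624 ≡ 1, so λ ≡ 56·13 ≡ 16.
  x = λ² - 1 - 1 = 256 - 2 ≡ 76; y = λ·(1 - 76) - 24 ≡ 22. → (76, 22)
add P: (76, 22) + (1, 24). λ = (24 - 22)/(1 - 76) ≡ 2/14 mod 89. 14⁻¹ ≡ 70 (mod 89), so λ ≡ 51.
  x = λ² - 76 - 1 = 2601 - 77 ≡ 32; y = λ·(76 - 32) - 22 ≡ 86. → (32, 86)
double: tangent at (32, 86): λ = (3·32² + 53)/(2·86) ≡ 10/83. 83⁻¹ ≡ 74 (mod 89), so λ ≡ 10·74 ≡ 28.
  x = λ² - 32 - 32 = 784 - 64 ≡ 8; y = λ·(32 - 8) - 86 ≡ 52. → (8, 52)

(8, 52)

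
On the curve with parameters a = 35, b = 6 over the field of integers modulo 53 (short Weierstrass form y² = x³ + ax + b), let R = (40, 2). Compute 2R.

tangent at (40, 2): λ = (3·40² + 35)/(2·2) ≡ 12/4. 4⁻¹ ≡ 40 (mod 53) since 4·40 = 160 ≡ 1, so λ ≡ 12·40 ≡ 3.
  x = λ² - 40 - 40 = 9 - 80 ≡ 35; y = λ·(40 - 35) - 2 ≡ 13. → (35, 13)

(35, 13)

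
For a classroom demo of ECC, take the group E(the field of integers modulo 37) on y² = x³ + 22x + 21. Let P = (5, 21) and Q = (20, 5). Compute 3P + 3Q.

First 3P:
Repeated addition: build up to 3P.
2P: tangent at (5, 21): λ = (3·5² + 22)/(2·21) ≡ 23/5. 5⁻¹ ≡ 15 (mod 37), so λ ≡ 23·15 ≡ 12.
  x = λ² - 5 - 5 = 144 - 10 ≡ 23; y = λ·(5 - 23) - 21 ≡ 22. → (23, 22)
3P: (23, 22) + (5, 21). λ = (21 - 22)/(5 - 23) ≡ 36/19 mod 37. 19⁻¹ ≡ 2 (mod 37), so λ ≡ 35.
  x = λ² - 23 - 5 = 1225 - 28 ≡ 13; y = λ·(23 - 13) - 22 ≡ 32. → (13, 32)
3P = (13, 32).
Next 3Q:
Repeated addition: build up to 3Q.
2Q: tangent at (20, 5): λ = (3·20² + 22)/(2·5) ≡ 1/10. 10⁻¹ ≡ 26 (mod 37) since 10·26 = 260 ≡ 1, so λ ≡ 1·26 ≡ 26.
  x = λ² - 20 - 20 = 676 - 40 ≡ 7; y = λ·(20 - 7) - 5 ≡ 0. → (7, 0)
3Q: (7, 0) + (20, 5). λ = (5 - 0)/(20 - 7) ≡ 5/13 mod 37. 13⁻¹ ≡ 20 (mod 37), so λ ≡ 26.
  x = λ² - 7 - 20 = 676 - 27 ≡ 20; y = λ·(7 - 20) - 0 ≡ 32. → (20, 32)
3Q = (20, 32).
Finally 3P + 3Q:
(13, 32) + (20, 32). λ = (32 - 32)/(20 - 13) ≡ 0/7 mod 37. 7⁻¹ ≡ 16 (mod 37) since 7·16 = 112 ≡ 1, so λ ≡ 0.
  x = λ² - 13 - 20 = 0 - 33 ≡ 4; y = λ·(13 - 4) - 32 ≡ 5. → (4, 5)

(4, 5)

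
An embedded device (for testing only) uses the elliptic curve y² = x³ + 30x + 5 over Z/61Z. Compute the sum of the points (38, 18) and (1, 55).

(38, 18) + (1, 55). λ = (55 - 18)/(1 - 38) ≡ 37/24 mod 61. 24⁻¹ ≡ 28 (mod 61), so λ ≡ 60.
  x = λ² - 38 - 1 = 3600 - 39 ≡ 23; y = λ·(38 - 23) - 18 ≡ 28. → (23, 28)

(23, 28)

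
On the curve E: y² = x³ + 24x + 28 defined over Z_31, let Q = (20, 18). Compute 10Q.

(20, 13)

Repeated addition: build up to 10Q.
2Q: tangent at (20, 18): λ = (3·20² + 24)/(2·18) ≡ 15/5. 5⁻¹ ≡ 25 (mod 31), so λ ≡ 15·25 ≡ 3.
  x = λ² - 20 - 20 = 9 - 40 ≡ 0; y = λ·(20 - 0) - 18 ≡ 11. → (0, 11)
3Q: (0, 11) + (20, 18). λ = (18 - 11)/(20 - 0) ≡ 7/20 mod 31. 20⁻¹ ≡ 14 (mod 31), so λ ≡ 5.
  x = λ² - 0 - 20 = 25 - 20 ≡ 5; y = λ·(0 - 5) - 11 ≡ 26. → (5, 26)
4Q: (5, 26) + (20, 18). λ = (18 - 26)/(20 - 5) ≡ 23/15 mod 31. 15⁻¹ ≡ 29 (mod 31), so λ ≡ 16.
  x = λ² - 5 - 20 = 256 - 25 ≡ 14; y = λ·(5 - 14) - 26 ≡ 16. → (14, 16)
5Q: (14, 16) + (20, 18). λ = (18 - 16)/(20 - 14) ≡ 2/6 mod 31. 6⁻¹ ≡ 26 (mod 31), so λ ≡ 21.
  x = λ² - 14 - 20 = 441 - 34 ≡ 4; y = λ·(14 - 4) - 16 ≡ 8. → (4, 8)
6Q: (4, 8) + (20, 18). λ = (18 - 8)/(20 - 4) ≡ 10/16 mod 31. 16⁻¹ ≡ 2 (mod 31) since 16·2 = 32 ≡ 1, so λ ≡ 20.
  x = λ² - 4 - 20 = 400 - 24 ≡ 4; y = λ·(4 - 4) - 8 ≡ 23. → (4, 23)
7Q: (4, 23) + (20, 18). λ = (18 - 23)/(20 - 4) ≡ 26/16 mod 31. 16⁻¹ ≡ 2 (mod 31) since 16·2 = 32 ≡ 1, so λ ≡ 21.
  x = λ² - 4 - 20 = 441 - 24 ≡ 14; y = λ·(4 - 14) - 23 ≡ 15. → (14, 15)
8Q: (14, 15) + (20, 18). λ = (18 - 15)/(20 - 14) ≡ 3/6 mod 31. 6⁻¹ ≡ 26 (mod 31) since 6·26 = 156 ≡ 1, so λ ≡ 16.
  x = λ² - 14 - 20 = 256 - 34 ≡ 5; y = λ·(14 - 5) - 15 ≡ 5. → (5, 5)
9Q: (5, 5) + (20, 18). λ = (18 - 5)/(20 - 5) ≡ 13/15 mod 31. 15⁻¹ ≡ 29 (mod 31), so λ ≡ 5.
  x = λ² - 5 - 20 = 25 - 25 ≡ 0; y = λ·(5 - 0) - 5 ≡ 20. → (0, 20)
10Q: (0, 20) + (20, 18). λ = (18 - 20)/(20 - 0) ≡ 29/20 mod 31. 20⁻¹ ≡ 14 (mod 31), so λ ≡ 3.
  x = λ² - 0 - 20 = 9 - 20 ≡ 20; y = λ·(0 - 20) - 20 ≡ 13. → (20, 13)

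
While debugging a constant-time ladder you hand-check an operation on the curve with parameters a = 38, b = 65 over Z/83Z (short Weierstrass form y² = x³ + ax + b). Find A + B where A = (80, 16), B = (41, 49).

(30, 63)

(80, 16) + (41, 49). λ = (49 - 16)/(41 - 80) ≡ 33/44 mod 83. 44⁻¹ ≡ 17 (mod 83), so λ ≡ 63.
  x = λ² - 80 - 41 = 3969 - 121 ≡ 30; y = λ·(80 - 30) - 16 ≡ 63. → (30, 63)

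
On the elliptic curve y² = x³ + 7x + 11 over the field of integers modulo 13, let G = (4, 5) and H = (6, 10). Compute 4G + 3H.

O

First 4G:
Repeated addition: build up to 4G.
2G: tangent at (4, 5): λ = (3·4² + 7)/(2·5) ≡ 3/10. 10⁻¹ ≡ 4 (mod 13), so λ ≡ 3·4 ≡ 12.
  x = λ² - 4 - 4 = 144 - 8 ≡ 6; y = λ·(4 - 6) - 5 ≡ 10. → (6, 10)
3G: (6, 10) + (4, 5). λ = (5 - 10)/(4 - 6) ≡ 8/11 mod 13. 11⁻¹ ≡ 6 (mod 13), so λ ≡ 9.
  x = λ² - 6 - 4 = 81 - 10 ≡ 6; y = λ·(6 - 6) - 10 ≡ 3. → (6, 3)
4G: (6, 3) + (4, 5). λ = (5 - 3)/(4 - 6) ≡ 2/11 mod 13. 11⁻¹ ≡ 6 (mod 13), so λ ≡ 12.
  x = λ² - 6 - 4 = 144 - 10 ≡ 4; y = λ·(6 - 4) - 3 ≡ 8. → (4, 8)
4G = (4, 8).
Next 3H:
Repeated addition: build up to 3H.
2H: tangent at (6, 10): λ = (3·6² + 7)/(2·10) ≡ 11/7. 7⁻¹ ≡ 2 (mod 13), so λ ≡ 11·2 ≡ 9.
  x = λ² - 6 - 6 = 81 - 12 ≡ 4; y = λ·(6 - 4) - 10 ≡ 8. → (4, 8)
3H: (4, 8) + (6, 10). λ = (10 - 8)/(6 - 4) ≡ 2/2 mod 13. 2⁻¹ ≡ 7 (mod 13) since 2·7 = 14 ≡ 1, so λ ≡ 1.
  x = λ² - 4 - 6 = 1 - 10 ≡ 4; y = λ·(4 - 4) - 8 ≡ 5. → (4, 5)
3H = (4, 5).
Finally 4G + 3H:
(4, 8) + (4, 5): same x and y₁ ≡ -y₂, so the sum is 𝒪.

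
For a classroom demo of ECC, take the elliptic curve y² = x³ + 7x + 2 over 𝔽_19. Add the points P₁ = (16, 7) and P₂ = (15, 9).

(16, 7) + (15, 9). λ = (9 - 7)/(15 - 16) ≡ 2/18 mod 19. 18⁻¹ ≡ 18 (mod 19), so λ ≡ 17.
  x = λ² - 16 - 15 = 289 - 31 ≡ 11; y = λ·(16 - 11) - 7 ≡ 2. → (11, 2)

(11, 2)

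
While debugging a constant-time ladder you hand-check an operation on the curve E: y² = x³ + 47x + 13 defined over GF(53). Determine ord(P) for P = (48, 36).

3

2P: tangent at (48, 36): λ = (3·48² + 47)/(2·36) ≡ 16/19. 19⁻¹ ≡ 14 (mod 53), so λ ≡ 16·14 ≡ 12.
  x = λ² - 48 - 48 = 144 - 96 ≡ 48; y = λ·(48 - 48) - 36 ≡ 17. → (48, 17)
3P: (48, 17) + (48, 36): same x and y₁ ≡ -y₂, so the sum is 𝒪.
3P = 𝒪, so the order is 3.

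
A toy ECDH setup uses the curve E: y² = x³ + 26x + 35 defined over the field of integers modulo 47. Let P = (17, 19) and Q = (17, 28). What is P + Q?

The two points share x = 17 and their y-coordinates satisfy 19 + 28 ≡ 0 (mod 47), so they are inverses. Their sum is 𝒪.

O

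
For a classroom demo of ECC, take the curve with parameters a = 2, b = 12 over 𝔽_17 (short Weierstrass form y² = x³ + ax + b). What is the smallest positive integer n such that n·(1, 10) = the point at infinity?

6

2P: tangent at (1, 10): λ = (3·1² + 2)/(2·10) ≡ 5/3. 3⁻¹ ≡ 6 (mod 17), so λ ≡ 5·6 ≡ 13.
  x = λ² - 1 - 1 = 169 - 2 ≡ 14; y = λ·(1 - 14) - 10 ≡ 8. → (14, 8)
3P: (14, 8) + (1, 10). λ = (10 - 8)/(1 - 14) ≡ 2/4 mod 17. 4⁻¹ ≡ 13 (mod 17) since 4·13 = 52 ≡ 1, so λ ≡ 9.
  x = λ² - 14 - 1 = 81 - 15 ≡ 15; y = λ·(14 - 15) - 8 ≡ 0. → (15, 0)
4P: (15, 0) + (1, 10). λ = (10 - 0)/(1 - 15) ≡ 10/3 mod 17. 3⁻¹ ≡ 6 (mod 17) since 3·6 = 18 ≡ 1, so λ ≡ 9.
  x = λ² - 15 - 1 = 81 - 16 ≡ 14; y = λ·(15 - 14) - 0 ≡ 9. → (14, 9)
5P: (14, 9) + (1, 10). λ = (10 - 9)/(1 - 14) ≡ 1/4 mod 17. 4⁻¹ ≡ 13 (mod 17), so λ ≡ 13.
  x = λ² - 14 - 1 = 169 - 15 ≡ 1; y = λ·(14 - 1) - 9 ≡ 7. → (1, 7)
6P: (1, 7) + (1, 10): same x and y₁ ≡ -y₂, so the sum is the point at infinity.
6P = the point at infinity, so the order is 6.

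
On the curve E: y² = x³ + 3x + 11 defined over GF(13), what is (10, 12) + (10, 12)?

tangent at (10, 12): λ = (3·10² + 3)/(2·12) ≡ 4/11. 11⁻¹ ≡ 6 (mod 13) since 11·6 = 66 ≡ 1, so λ ≡ 4·6 ≡ 11.
  x = λ² - 10 - 10 = 121 - 20 ≡ 10; y = λ·(10 - 10) - 12 ≡ 1. → (10, 1)

(10, 1)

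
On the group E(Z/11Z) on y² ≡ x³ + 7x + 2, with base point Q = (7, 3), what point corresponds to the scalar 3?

Repeated addition: build up to 3Q.
2Q: tangent at (7, 3): λ = (3·7² + 7)/(2·3) ≡ 0/6. 6⁻¹ ≡ 2 (mod 11) since 6·2 = 12 ≡ 1, so λ ≡ 0·2 ≡ 0.
  x = λ² - 7 - 7 = 0 - 14 ≡ 8; y = λ·(7 - 8) - 3 ≡ 8. → (8, 8)
3Q: (8, 8) + (7, 3). λ = (3 - 8)/(7 - 8) ≡ 6/10 mod 11. 10⁻¹ ≡ 10 (mod 11) since 10·10 = 100 ≡ 1, so λ ≡ 5.
  x = λ² - 8 - 7 = 25 - 15 ≡ 10; y = λ·(8 - 10) - 8 ≡ 4. → (10, 4)

(10, 4)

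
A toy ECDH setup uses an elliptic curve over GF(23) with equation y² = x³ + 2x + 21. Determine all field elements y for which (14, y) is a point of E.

none

x³ + 2x + 21 = 2793 ≡ 10 (mod 23).
10 is a non-residue mod 23; no y exists.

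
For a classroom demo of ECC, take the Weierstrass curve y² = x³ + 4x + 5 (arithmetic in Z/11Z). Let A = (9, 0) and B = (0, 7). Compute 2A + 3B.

First 2A:
Repeated addition: build up to 2A.
2A: (9, 0) + (9, 0): same x and y₁ ≡ -y₂, so the sum is O.
2A = O.
Next 3B:
Repeated addition: build up to 3B.
2B: tangent at (0, 7): λ = (3·0² + 4)/(2·7) ≡ 4/3. 3⁻¹ ≡ 4 (mod 11) since 3·4 = 12 ≡ 1, so λ ≡ 4·4 ≡ 5.
  x = λ² - 0 - 0 = 25 - 0 ≡ 3; y = λ·(0 - 3) - 7 ≡ 0. → (3, 0)
3B: (3, 0) + (0, 7). λ = (7 - 0)/(0 - 3) ≡ 7/8 mod 11. 8⁻¹ ≡ 7 (mod 11), so λ ≡ 5.
  x = λ² - 3 - 0 = 25 - 3 ≡ 0; y = λ·(3 - 0) - 0 ≡ 4. → (0, 4)
3B = (0, 4).
Finally 2A + 3B:
O + (0, 4) = (0, 4) (identity).

(0, 4)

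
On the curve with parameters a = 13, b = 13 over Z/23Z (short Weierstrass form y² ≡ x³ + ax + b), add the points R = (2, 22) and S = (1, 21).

(2, 22) + (1, 21). λ = (21 - 22)/(1 - 2) ≡ 22/22 mod 23. 22⁻¹ ≡ 22 (mod 23) since 22·22 = 484 ≡ 1, so λ ≡ 1.
  x = λ² - 2 - 1 = 1 - 3 ≡ 21; y = λ·(2 - 21) - 22 ≡ 5. → (21, 5)

(21, 5)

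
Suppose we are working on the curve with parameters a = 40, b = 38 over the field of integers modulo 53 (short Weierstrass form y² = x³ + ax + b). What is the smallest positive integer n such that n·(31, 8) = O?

3

2P: tangent at (31, 8): λ = (3·31² + 40)/(2·8) ≡ 8/16. 16⁻¹ ≡ 10 (mod 53) since 16·10 = 160 ≡ 1, so λ ≡ 8·10 ≡ 27.
  x = λ² - 31 - 31 = 729 - 62 ≡ 31; y = λ·(31 - 31) - 8 ≡ 45. → (31, 45)
3P: (31, 45) + (31, 8): same x and y₁ ≡ -y₂, so the sum is O.
3P = O, so the order is 3.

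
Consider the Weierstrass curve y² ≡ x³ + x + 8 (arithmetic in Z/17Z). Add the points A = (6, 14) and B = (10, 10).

(2, 16)

(6, 14) + (10, 10). λ = (10 - 14)/(10 - 6) ≡ 13/4 mod 17. 4⁻¹ ≡ 13 (mod 17) since 4·13 = 52 ≡ 1, so λ ≡ 16.
  x = λ² - 6 - 10 = 256 - 16 ≡ 2; y = λ·(6 - 2) - 14 ≡ 16. → (2, 16)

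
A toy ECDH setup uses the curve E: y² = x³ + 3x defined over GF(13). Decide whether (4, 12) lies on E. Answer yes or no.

no

y² = 12² ≡ 1; x³ + 3x + 0 = 76 ≡ 11 (mod 13). 1 ≠ 11.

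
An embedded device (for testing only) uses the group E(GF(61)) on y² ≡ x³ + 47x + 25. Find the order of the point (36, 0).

2

2P: (36, 0) + (36, 0): same x and y₁ ≡ -y₂, so the sum is the point at infinity.
2P = the point at infinity, so the order is 2.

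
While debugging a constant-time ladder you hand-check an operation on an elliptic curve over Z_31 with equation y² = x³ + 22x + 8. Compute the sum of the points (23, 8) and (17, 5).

(30, 4)

(23, 8) + (17, 5). λ = (5 - 8)/(17 - 23) ≡ 28/25 mod 31. 25⁻¹ ≡ 5 (mod 31), so λ ≡ 16.
  x = λ² - 23 - 17 = 256 - 40 ≡ 30; y = λ·(23 - 30) - 8 ≡ 4. → (30, 4)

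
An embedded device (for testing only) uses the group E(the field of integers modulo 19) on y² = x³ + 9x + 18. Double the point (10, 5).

(4, 17)

tangent at (10, 5): λ = (3·10² + 9)/(2·5) ≡ 5/10. 10⁻¹ ≡ 2 (mod 19), so λ ≡ 5·2 ≡ 10.
  x = λ² - 10 - 10 = 100 - 20 ≡ 4; y = λ·(10 - 4) - 5 ≡ 17. → (4, 17)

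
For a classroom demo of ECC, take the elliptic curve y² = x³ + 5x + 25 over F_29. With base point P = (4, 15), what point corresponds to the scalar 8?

Repeated addition: build up to 8P.
2P: tangent at (4, 15): λ = (3·4² + 5)/(2·15) ≡ 24/1. 1⁻¹ ≡ 1 (mod 29) since 1·1 = 1 ≡ 1, so λ ≡ 24·1 ≡ 24.
  x = λ² - 4 - 4 = 576 - 8 ≡ 17; y = λ·(4 - 17) - 15 ≡ 21. → (17, 21)
3P: (17, 21) + (4, 15). λ = (15 - 21)/(4 - 17) ≡ 23/16 mod 29. 16⁻¹ ≡ 20 (mod 29), so λ ≡ 25.
  x = λ² - 17 - 4 = 625 - 21 ≡ 24; y = λ·(17 - 24) - 21 ≡ 7. → (24, 7)
4P: (24, 7) + (4, 15). λ = (15 - 7)/(4 - 24) ≡ 8/9 mod 29. 9⁻¹ ≡ 13 (mod 29), so λ ≡ 17.
  x = λ² - 24 - 4 = 289 - 28 ≡ 0; y = λ·(24 - 0) - 7 ≡ 24. → (0, 24)
5P: (0, 24) + (4, 15). λ = (15 - 24)/(4 - 0) ≡ 20/4 mod 29. 4⁻¹ ≡ 22 (mod 29), so λ ≡ 5.
  x = λ² - 0 - 4 = 25 - 4 ≡ 21; y = λ·(0 - 21) - 24 ≡ 16. → (21, 16)
6P: (21, 16) + (4, 15). λ = (15 - 16)/(4 - 21) ≡ 28/12 mod 29. 12⁻¹ ≡ 17 (mod 29) since 12·17 = 204 ≡ 1, so λ ≡ 12.
  x = λ² - 21 - 4 = 144 - 25 ≡ 3; y = λ·(21 - 3) - 16 ≡ 26. → (3, 26)
7P: (3, 26) + (4, 15). λ = (15 - 26)/(4 - 3) ≡ 18/1 mod 29. 1⁻¹ ≡ 1 (mod 29) since 1·1 = 1 ≡ 1, so λ ≡ 18.
  x = λ² - 3 - 4 = 324 - 7 ≡ 27; y = λ·(3 - 27) - 26 ≡ 6. → (27, 6)
8P: (27, 6) + (4, 15). λ = (15 - 6)/(4 - 27) ≡ 9/6 mod 29. 6⁻¹ ≡ 5 (mod 29), so λ ≡ 16.
  x = λ² - 27 - 4 = 256 - 31 ≡ 22; y = λ·(27 - 22) - 6 ≡ 16. → (22, 16)

(22, 16)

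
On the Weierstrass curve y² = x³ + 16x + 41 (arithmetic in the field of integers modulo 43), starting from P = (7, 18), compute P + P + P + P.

(24, 4)

Repeated addition: build up to 4P.
2P: tangent at (7, 18): λ = (3·7² + 16)/(2·18) ≡ 34/36. 36⁻¹ ≡ 6 (mod 43) since 36·6 = 216 ≡ 1, so λ ≡ 34·6 ≡ 32.
  x = λ² - 7 - 7 = 1024 - 14 ≡ 21; y = λ·(7 - 21) - 18 ≡ 7. → (21, 7)
3P: (21, 7) + (7, 18). λ = (18 - 7)/(7 - 21) ≡ 11/29 mod 43. 29⁻¹ ≡ 3 (mod 43), so λ ≡ 33.
  x = λ² - 21 - 7 = 1089 - 28 ≡ 29; y = λ·(21 - 29) - 7 ≡ 30. → (29, 30)
4P: (29, 30) + (7, 18). λ = (18 - 30)/(7 - 29) ≡ 31/21 mod 43. 21⁻¹ ≡ 41 (mod 43) since 21·41 = 861 ≡ 1, so λ ≡ 24.
  x = λ² - 29 - 7 = 576 - 36 ≡ 24; y = λ·(29 - 24) - 30 ≡ 4. → (24, 4)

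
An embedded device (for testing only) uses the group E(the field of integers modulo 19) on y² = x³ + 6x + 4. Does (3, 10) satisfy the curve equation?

no

y² = 10² ≡ 5; x³ + 6x + 4 = 49 ≡ 11 (mod 19). 5 ≠ 11.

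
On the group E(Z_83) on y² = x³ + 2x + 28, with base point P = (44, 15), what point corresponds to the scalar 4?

(20, 10)

Repeated addition: build up to 4P.
2P: tangent at (44, 15): λ = (3·44² + 2)/(2·15) ≡ 0/30. 30⁻¹ ≡ 36 (mod 83), so λ ≡ 0·36 ≡ 0.
  x = λ² - 44 - 44 = 0 - 88 ≡ 78; y = λ·(44 - 78) - 15 ≡ 68. → (78, 68)
3P: (78, 68) + (44, 15). λ = (15 - 68)/(44 - 78) ≡ 30/49 mod 83. 49⁻¹ ≡ 61 (mod 83), so λ ≡ 4.
  x = λ² - 78 - 44 = 16 - 122 ≡ 60; y = λ·(78 - 60) - 68 ≡ 4. → (60, 4)
4P: (60, 4) + (44, 15). λ = (15 - 4)/(44 - 60) ≡ 11/67 mod 83. 67⁻¹ ≡ 57 (mod 83), so λ ≡ 46.
  x = λ² - 60 - 44 = 2116 - 104 ≡ 20; y = λ·(60 - 20) - 4 ≡ 10. → (20, 10)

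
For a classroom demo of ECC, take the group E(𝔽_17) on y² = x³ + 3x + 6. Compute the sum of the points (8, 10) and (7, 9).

(8, 10) + (7, 9). λ = (9 - 10)/(7 - 8) ≡ 16/16 mod 17. 16⁻¹ ≡ 16 (mod 17), so λ ≡ 1.
  x = λ² - 8 - 7 = 1 - 15 ≡ 3; y = λ·(8 - 3) - 10 ≡ 12. → (3, 12)

(3, 12)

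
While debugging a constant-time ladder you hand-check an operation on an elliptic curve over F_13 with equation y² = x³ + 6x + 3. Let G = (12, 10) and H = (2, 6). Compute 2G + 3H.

First 2G:
Repeated addition: build up to 2G.
2G: tangent at (12, 10): λ = (3·12² + 6)/(2·10) ≡ 9/7. 7⁻¹ ≡ 2 (mod 13) since 7·2 = 14 ≡ 1, so λ ≡ 9·2 ≡ 5.
  x = λ² - 12 - 12 = 25 - 24 ≡ 1; y = λ·(12 - 1) - 10 ≡ 6. → (1, 6)
2G = (1, 6).
Next 3H:
Repeated addition: build up to 3H.
2H: tangent at (2, 6): λ = (3·2² + 6)/(2·6) ≡ 5/12. 12⁻¹ ≡ 12 (mod 13), so λ ≡ 5·12 ≡ 8.
  x = λ² - 2 - 2 = 64 - 4 ≡ 8; y = λ·(2 - 8) - 6 ≡ 11. → (8, 11)
3H: (8, 11) + (2, 6). λ = (6 - 11)/(2 - 8) ≡ 8/7 mod 13. 7⁻¹ ≡ 2 (mod 13), so λ ≡ 3.
  x = λ² - 8 - 2 = 9 - 10 ≡ 12; y = λ·(8 - 12) - 11 ≡ 3. → (12, 3)
3H = (12, 3).
Finally 2G + 3H:
(1, 6) + (12, 3). λ = (3 - 6)/(12 - 1) ≡ 10/11 mod 13. 11⁻¹ ≡ 6 (mod 13) since 11·6 = 66 ≡ 1, so λ ≡ 8.
  x = λ² - 1 - 12 = 64 - 13 ≡ 12; y = λ·(1 - 12) - 6 ≡ 10. → (12, 10)

(12, 10)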